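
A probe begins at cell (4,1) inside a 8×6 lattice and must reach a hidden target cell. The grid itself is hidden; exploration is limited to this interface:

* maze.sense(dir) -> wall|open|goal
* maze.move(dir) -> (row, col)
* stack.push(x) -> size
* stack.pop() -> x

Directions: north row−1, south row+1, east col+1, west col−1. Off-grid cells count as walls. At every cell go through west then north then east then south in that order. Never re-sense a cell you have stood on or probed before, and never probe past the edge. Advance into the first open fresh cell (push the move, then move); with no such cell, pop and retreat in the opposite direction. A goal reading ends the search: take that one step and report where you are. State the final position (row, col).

I run maze.sense on dir: west, and observe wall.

I invoke maze.sense on dir: north, yielding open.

Then stack.push on x: north, → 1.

Now I run maze.move on dir: north, and see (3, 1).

I invoke maze.sense on dir: west, — result: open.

Using stack.push on x: west, : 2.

Invoking maze.move on dir: west, : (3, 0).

Now I run maze.sense on dir: north, which returns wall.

I try stack.pop, — result: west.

Calling maze.move on dir: east, which returns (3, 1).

I invoke maze.sense on dir: north, : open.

Using stack.push on x: north, : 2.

Using maze.move on dir: north, which returns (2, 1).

I invoke maze.sense on dir: north, → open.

I run stack.push on x: north, yielding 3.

Next I call maze.move on dir: north, giving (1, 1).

Next I call maze.sense on dir: west, and get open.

Next I call stack.push on x: west, : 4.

I try maze.move on dir: west, and observe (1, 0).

I try maze.sense on dir: north, : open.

I run stack.push on x: north, which returns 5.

Invoking maze.move on dir: north, and see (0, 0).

Then maze.sense on dir: east, → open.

Then stack.push on x: east, which returns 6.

I try maze.move on dir: east, which returns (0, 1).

Invoking maze.sense on dir: east, → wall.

I use stack.pop, → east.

I call maze.move on dir: west, yielding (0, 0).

Now I run stack.pop(), — result: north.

Then maze.move on dir: south, and see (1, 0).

I invoke stack.pop, — result: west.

Calling maze.move on dir: east, — result: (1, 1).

Then maze.sense on dir: east, which returns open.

Calling stack.push on x: east, and get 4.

I invoke maze.move on dir: east, — result: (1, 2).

Using maze.sense on dir: east, yielding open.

Next I call stack.push on x: east, : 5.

I call maze.move on dir: east, and see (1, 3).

Invoking maze.sense on dir: north, → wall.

Next I call maze.sense on dir: east, : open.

I try stack.push on x: east, giving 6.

I use maze.move on dir: east, : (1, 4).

Now I run maze.sense on dir: north, which returns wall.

Then maze.sense on dir: east, → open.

I invoke stack.push on x: east, — result: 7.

Calling maze.move on dir: east, → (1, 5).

Now I run maze.sense on dir: north, giving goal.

I try maze.move on dir: north, — result: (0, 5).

Answer: (0, 5)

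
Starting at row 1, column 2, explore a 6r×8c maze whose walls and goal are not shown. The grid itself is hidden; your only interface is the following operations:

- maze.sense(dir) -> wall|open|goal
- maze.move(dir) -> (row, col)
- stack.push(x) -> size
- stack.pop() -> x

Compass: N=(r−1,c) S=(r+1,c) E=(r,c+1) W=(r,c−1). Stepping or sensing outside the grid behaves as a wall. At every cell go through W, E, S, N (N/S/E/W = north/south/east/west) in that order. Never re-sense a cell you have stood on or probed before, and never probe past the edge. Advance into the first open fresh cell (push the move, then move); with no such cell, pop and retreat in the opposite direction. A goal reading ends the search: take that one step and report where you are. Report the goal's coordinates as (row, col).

% maze.sense dir→west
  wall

% maze.sense dir→east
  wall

% maze.sense dir→south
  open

% stack.push x→south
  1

% maze.move dir→south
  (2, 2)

% maze.sense dir→west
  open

% stack.push x→west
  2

% maze.move dir→west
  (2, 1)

% maze.sense dir→west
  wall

% maze.sense dir→south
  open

% stack.push x→south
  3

% maze.move dir→south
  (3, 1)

% maze.sense dir→west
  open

% stack.push x→west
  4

% maze.move dir→west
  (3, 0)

% maze.sense dir→south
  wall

% stack.pop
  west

% maze.move dir→east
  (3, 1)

% maze.sense dir→east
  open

% stack.push x→east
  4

% maze.move dir→east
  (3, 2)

% maze.sense dir→east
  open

% stack.push x→east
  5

% maze.move dir→east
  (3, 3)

% maze.sense dir→east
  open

% stack.push x→east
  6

% maze.move dir→east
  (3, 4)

% maze.sense dir→east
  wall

% maze.sense dir→south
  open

% stack.push x→south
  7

% maze.move dir→south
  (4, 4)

% maze.sense dir→west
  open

% stack.push x→west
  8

% maze.move dir→west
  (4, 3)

% maze.sense dir→west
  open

% stack.push x→west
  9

% maze.move dir→west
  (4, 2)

% maze.sense dir→west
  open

% stack.push x→west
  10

% maze.move dir→west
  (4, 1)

% maze.sense dir→south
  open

% stack.push x→south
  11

% maze.move dir→south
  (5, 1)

% maze.sense dir→west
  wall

% maze.sense dir→east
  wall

% stack.pop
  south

% maze.move dir→north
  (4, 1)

% stack.pop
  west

% maze.move dir→east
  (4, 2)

% stack.pop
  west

% maze.move dir→east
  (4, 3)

% maze.sense dir→south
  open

% stack.push x→south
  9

% maze.move dir→south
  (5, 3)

% maze.sense dir→east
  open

% stack.push x→east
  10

% maze.move dir→east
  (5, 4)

% maze.sense dir→east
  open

% stack.push x→east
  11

% maze.move dir→east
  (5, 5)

% maze.sense dir→east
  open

% stack.push x→east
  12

% maze.move dir→east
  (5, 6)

% maze.sense dir→east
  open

% stack.push x→east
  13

% maze.move dir→east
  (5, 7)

% maze.sense dir→north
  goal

% maze.move dir→north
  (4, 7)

Answer: (4, 7)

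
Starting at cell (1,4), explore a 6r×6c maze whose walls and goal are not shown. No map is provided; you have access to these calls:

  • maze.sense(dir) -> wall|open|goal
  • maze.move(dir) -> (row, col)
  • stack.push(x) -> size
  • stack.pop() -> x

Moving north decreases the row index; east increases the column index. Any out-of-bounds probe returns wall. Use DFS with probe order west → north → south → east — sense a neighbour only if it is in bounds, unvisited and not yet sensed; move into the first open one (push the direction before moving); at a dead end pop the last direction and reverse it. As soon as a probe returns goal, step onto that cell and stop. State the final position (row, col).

% 1. maze.sense(dir=west) ~> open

% 2. stack.push(x=west) ~> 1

% 3. maze.move(dir=west) ~> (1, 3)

% 4. maze.sense(dir=west) ~> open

% 5. stack.push(x=west) ~> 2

% 6. maze.move(dir=west) ~> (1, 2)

% 7. maze.sense(dir=west) ~> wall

% 8. maze.sense(dir=north) ~> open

% 9. stack.push(x=north) ~> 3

% 10. maze.move(dir=north) ~> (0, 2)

% 11. maze.sense(dir=west) ~> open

% 12. stack.push(x=west) ~> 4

% 13. maze.move(dir=west) ~> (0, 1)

% 14. maze.sense(dir=west) ~> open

% 15. stack.push(x=west) ~> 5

% 16. maze.move(dir=west) ~> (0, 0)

% 17. maze.sense(dir=south) ~> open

% 18. stack.push(x=south) ~> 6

% 19. maze.move(dir=south) ~> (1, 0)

% 20. maze.sense(dir=south) ~> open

% 21. stack.push(x=south) ~> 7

% 22. maze.move(dir=south) ~> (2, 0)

% 23. maze.sense(dir=south) ~> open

% 24. stack.push(x=south) ~> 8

% 25. maze.move(dir=south) ~> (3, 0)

% 26. maze.sense(dir=south) ~> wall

% 27. maze.sense(dir=east) ~> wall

% 28. stack.pop() ~> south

% 29. maze.move(dir=north) ~> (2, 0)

% 30. maze.sense(dir=east) ~> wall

% 31. stack.pop() ~> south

% 32. maze.move(dir=north) ~> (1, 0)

% 33. stack.pop() ~> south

% 34. maze.move(dir=north) ~> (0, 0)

% 35. stack.pop() ~> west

% 36. maze.move(dir=east) ~> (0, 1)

% 37. stack.pop() ~> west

% 38. maze.move(dir=east) ~> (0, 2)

% 39. maze.sense(dir=east) ~> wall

% 40. stack.pop() ~> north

% 41. maze.move(dir=south) ~> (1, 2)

% 42. maze.sense(dir=south) ~> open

% 43. stack.push(x=south) ~> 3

% 44. maze.move(dir=south) ~> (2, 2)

% 45. maze.sense(dir=south) ~> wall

% 46. maze.sense(dir=east) ~> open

% 47. stack.push(x=east) ~> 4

% 48. maze.move(dir=east) ~> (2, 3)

% 49. maze.sense(dir=south) ~> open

% 50. stack.push(x=south) ~> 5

% 51. maze.move(dir=south) ~> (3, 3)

% 52. maze.sense(dir=south) ~> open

% 53. stack.push(x=south) ~> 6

% 54. maze.move(dir=south) ~> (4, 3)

% 55. maze.sense(dir=west) ~> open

% 56. stack.push(x=west) ~> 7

% 57. maze.move(dir=west) ~> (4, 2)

% 58. maze.sense(dir=west) ~> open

% 59. stack.push(x=west) ~> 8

% 60. maze.move(dir=west) ~> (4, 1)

% 61. maze.sense(dir=south) ~> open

% 62. stack.push(x=south) ~> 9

% 63. maze.move(dir=south) ~> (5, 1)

% 64. maze.sense(dir=west) ~> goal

% 65. maze.move(dir=west) ~> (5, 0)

Answer: (5, 0)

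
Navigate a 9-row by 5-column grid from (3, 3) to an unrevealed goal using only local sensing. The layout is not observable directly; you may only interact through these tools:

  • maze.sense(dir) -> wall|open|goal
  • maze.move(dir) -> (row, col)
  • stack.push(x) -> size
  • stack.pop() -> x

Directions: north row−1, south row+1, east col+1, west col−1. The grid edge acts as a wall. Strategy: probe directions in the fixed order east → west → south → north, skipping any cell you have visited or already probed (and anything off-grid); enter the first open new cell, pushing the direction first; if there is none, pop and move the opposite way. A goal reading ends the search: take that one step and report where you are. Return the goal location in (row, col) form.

[in] sense dir='east'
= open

[in] push x='east'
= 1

[in] move dir='east'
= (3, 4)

[in] sense dir='south'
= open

[in] push x='south'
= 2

[in] move dir='south'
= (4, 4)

[in] sense dir='west'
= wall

[in] sense dir='south'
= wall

[in] pop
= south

[in] move dir='north'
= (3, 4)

[in] sense dir='north'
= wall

[in] pop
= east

[in] move dir='west'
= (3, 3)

[in] sense dir='west'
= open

[in] push x='west'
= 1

[in] move dir='west'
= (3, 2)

[in] sense dir='west'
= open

[in] push x='west'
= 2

[in] move dir='west'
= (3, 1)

[in] sense dir='west'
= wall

[in] sense dir='south'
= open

[in] push x='south'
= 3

[in] move dir='south'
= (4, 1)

[in] sense dir='east'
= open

[in] push x='east'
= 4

[in] move dir='east'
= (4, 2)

[in] sense dir='south'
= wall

[in] pop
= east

[in] move dir='west'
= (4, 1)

[in] sense dir='west'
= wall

[in] sense dir='south'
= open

[in] push x='south'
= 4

[in] move dir='south'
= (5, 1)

[in] sense dir='west'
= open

[in] push x='west'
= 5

[in] move dir='west'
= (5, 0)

[in] sense dir='south'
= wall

[in] pop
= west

[in] move dir='east'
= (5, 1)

[in] sense dir='south'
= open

[in] push x='south'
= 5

[in] move dir='south'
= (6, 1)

[in] sense dir='east'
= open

[in] push x='east'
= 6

[in] move dir='east'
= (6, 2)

[in] sense dir='east'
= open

[in] push x='east'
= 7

[in] move dir='east'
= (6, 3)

[in] sense dir='east'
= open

[in] push x='east'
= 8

[in] move dir='east'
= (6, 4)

[in] sense dir='south'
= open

[in] push x='south'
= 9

[in] move dir='south'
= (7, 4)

[in] sense dir='west'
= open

[in] push x='west'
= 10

[in] move dir='west'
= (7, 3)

[in] sense dir='west'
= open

[in] push x='west'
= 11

[in] move dir='west'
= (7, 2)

[in] sense dir='west'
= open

[in] push x='west'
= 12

[in] move dir='west'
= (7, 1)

[in] sense dir='west'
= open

[in] push x='west'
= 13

[in] move dir='west'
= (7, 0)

[in] sense dir='south'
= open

[in] push x='south'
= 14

[in] move dir='south'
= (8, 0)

[in] sense dir='east'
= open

[in] push x='east'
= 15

[in] move dir='east'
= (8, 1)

[in] sense dir='east'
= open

[in] push x='east'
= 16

[in] move dir='east'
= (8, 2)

[in] sense dir='east'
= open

[in] push x='east'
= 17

[in] move dir='east'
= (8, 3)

[in] sense dir='east'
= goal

[in] move dir='east'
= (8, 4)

Answer: (8, 4)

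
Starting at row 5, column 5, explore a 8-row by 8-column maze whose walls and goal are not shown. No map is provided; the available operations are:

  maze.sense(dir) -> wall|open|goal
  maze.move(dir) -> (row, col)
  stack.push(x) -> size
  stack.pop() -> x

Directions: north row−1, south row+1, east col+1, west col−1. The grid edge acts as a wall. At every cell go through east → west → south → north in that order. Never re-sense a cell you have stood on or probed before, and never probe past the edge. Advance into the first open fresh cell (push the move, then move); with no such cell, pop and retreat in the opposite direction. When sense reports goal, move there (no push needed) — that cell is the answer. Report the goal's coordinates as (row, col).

I try maze.sense using dir: east, which returns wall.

I use maze.sense using dir: west, → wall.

Now I run maze.sense using dir: south, which returns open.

Using stack.push using x: south, which returns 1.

I run maze.move using dir: south, → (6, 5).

Using maze.sense using dir: east, — result: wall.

I call maze.sense using dir: west, and see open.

Using stack.push using x: west, and observe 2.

Next I call maze.move using dir: west, and see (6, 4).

I use maze.sense using dir: west, yielding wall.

Then maze.sense using dir: south, : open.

I run stack.push using x: south, which returns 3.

Now I run maze.move using dir: south, giving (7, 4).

Using maze.sense using dir: east, yielding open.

I try stack.push using x: east, → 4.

I run maze.move using dir: east, yielding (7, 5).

Invoking maze.sense using dir: east, : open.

I run stack.push using x: east, — result: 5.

I run maze.move using dir: east, and get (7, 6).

Now I run maze.sense using dir: east, → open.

Invoking stack.push using x: east, and get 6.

Invoking maze.move using dir: east, — result: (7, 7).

I call maze.sense using dir: north, giving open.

I invoke stack.push using x: north, — result: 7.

I try maze.move using dir: north, and see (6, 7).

Using maze.sense using dir: north, → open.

Invoking stack.push using x: north, : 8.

I invoke maze.move using dir: north, → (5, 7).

I invoke maze.sense using dir: north, giving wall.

I run stack.pop(), — result: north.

Then maze.move using dir: south, and see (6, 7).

I try stack.pop, and observe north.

Next I call maze.move using dir: south, giving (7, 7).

Calling stack.pop(), giving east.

Next I call maze.move using dir: west, giving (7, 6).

Using stack.pop(), → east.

I try maze.move using dir: west, yielding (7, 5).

Now I run stack.pop, and observe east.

I use maze.move using dir: west, and see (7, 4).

Invoking maze.sense using dir: west, : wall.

I run stack.pop, and get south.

Invoking maze.move using dir: north, : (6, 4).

Next I call stack.pop, : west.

I invoke maze.move using dir: east, → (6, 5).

Invoking stack.pop, yielding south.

I call maze.move using dir: north, : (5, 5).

I try maze.sense using dir: north, giving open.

I call stack.push using x: north, yielding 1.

I invoke maze.move using dir: north, giving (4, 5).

I try maze.sense using dir: east, and see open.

I run stack.push using x: east, and see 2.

I try maze.move using dir: east, — result: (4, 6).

Now I run maze.sense using dir: north, and observe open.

I invoke stack.push using x: north, and see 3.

I use maze.move using dir: north, and see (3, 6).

I invoke maze.sense using dir: east, and observe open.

Now I run stack.push using x: east, : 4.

Then maze.move using dir: east, : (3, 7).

Calling maze.sense using dir: north, : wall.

I try stack.pop, giving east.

Now I run maze.move using dir: west, yielding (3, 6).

Now I run maze.sense using dir: west, and observe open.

Then stack.push using x: west, yielding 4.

Invoking maze.move using dir: west, giving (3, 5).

Invoking maze.sense using dir: west, which returns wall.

Now I run maze.sense using dir: north, which returns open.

Then stack.push using x: north, and observe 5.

Now I run maze.move using dir: north, : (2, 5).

Then maze.sense using dir: east, and see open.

I use stack.push using x: east, giving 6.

Calling maze.move using dir: east, and get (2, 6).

I run maze.sense using dir: north, → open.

Calling stack.push using x: north, yielding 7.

Next I call maze.move using dir: north, which returns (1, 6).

I use maze.sense using dir: east, giving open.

Using stack.push using x: east, and get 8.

I call maze.move using dir: east, and observe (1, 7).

Next I call maze.sense using dir: north, → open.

Then stack.push using x: north, : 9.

I use maze.move using dir: north, yielding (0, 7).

Now I run maze.sense using dir: west, which returns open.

Then stack.push using x: west, — result: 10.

Calling maze.move using dir: west, — result: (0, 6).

Calling maze.sense using dir: west, yielding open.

I call stack.push using x: west, giving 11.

Invoking maze.move using dir: west, giving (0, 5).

Calling maze.sense using dir: west, — result: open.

Then stack.push using x: west, — result: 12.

Invoking maze.move using dir: west, and get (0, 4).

Now I run maze.sense using dir: west, and get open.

I try stack.push using x: west, and observe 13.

I use maze.move using dir: west, and see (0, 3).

Using maze.sense using dir: west, giving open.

Next I call stack.push using x: west, giving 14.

Using maze.move using dir: west, — result: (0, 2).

I try maze.sense using dir: west, : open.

Calling stack.push using x: west, yielding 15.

I call maze.move using dir: west, which returns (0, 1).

Invoking maze.sense using dir: west, → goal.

Invoking maze.move using dir: west, : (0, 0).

Answer: (0, 0)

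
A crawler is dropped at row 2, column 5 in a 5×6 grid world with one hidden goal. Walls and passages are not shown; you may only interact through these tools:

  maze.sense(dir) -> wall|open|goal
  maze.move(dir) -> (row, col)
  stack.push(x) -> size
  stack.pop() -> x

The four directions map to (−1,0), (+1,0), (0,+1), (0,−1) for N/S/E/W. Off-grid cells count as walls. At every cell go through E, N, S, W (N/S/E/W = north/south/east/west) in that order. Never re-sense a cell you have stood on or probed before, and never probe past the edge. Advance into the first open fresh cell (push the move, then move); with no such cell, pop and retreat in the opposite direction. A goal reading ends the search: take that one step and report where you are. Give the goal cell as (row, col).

[in] sense dir: north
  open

[in] push x: north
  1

[in] move dir: north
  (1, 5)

[in] sense dir: north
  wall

[in] sense dir: west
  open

[in] push x: west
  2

[in] move dir: west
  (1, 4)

[in] sense dir: north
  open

[in] push x: north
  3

[in] move dir: north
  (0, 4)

[in] sense dir: west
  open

[in] push x: west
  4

[in] move dir: west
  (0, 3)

[in] sense dir: south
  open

[in] push x: south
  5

[in] move dir: south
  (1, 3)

[in] sense dir: south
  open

[in] push x: south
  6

[in] move dir: south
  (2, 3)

[in] sense dir: east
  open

[in] push x: east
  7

[in] move dir: east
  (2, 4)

[in] sense dir: south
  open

[in] push x: south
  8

[in] move dir: south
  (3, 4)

[in] sense dir: east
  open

[in] push x: east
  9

[in] move dir: east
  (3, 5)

[in] sense dir: south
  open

[in] push x: south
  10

[in] move dir: south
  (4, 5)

[in] sense dir: west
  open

[in] push x: west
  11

[in] move dir: west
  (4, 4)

[in] sense dir: west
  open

[in] push x: west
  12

[in] move dir: west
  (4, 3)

[in] sense dir: north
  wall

[in] sense dir: west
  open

[in] push x: west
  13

[in] move dir: west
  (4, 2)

[in] sense dir: north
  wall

[in] sense dir: west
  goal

[in] move dir: west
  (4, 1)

Answer: (4, 1)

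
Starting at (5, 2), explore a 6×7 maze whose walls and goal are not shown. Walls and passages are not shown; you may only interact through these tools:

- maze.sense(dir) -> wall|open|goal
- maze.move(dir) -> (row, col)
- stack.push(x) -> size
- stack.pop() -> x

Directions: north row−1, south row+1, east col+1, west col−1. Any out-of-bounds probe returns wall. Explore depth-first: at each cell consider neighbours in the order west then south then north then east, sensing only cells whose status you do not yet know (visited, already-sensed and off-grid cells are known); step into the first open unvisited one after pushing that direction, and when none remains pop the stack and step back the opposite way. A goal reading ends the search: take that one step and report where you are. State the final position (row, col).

Action: maze.sense[dir: west]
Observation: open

Action: stack.push[x: west]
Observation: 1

Action: maze.move[dir: west]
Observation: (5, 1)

Action: maze.sense[dir: west]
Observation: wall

Action: maze.sense[dir: north]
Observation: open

Action: stack.push[x: north]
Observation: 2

Action: maze.move[dir: north]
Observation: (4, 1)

Action: maze.sense[dir: west]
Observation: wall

Action: maze.sense[dir: north]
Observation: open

Action: stack.push[x: north]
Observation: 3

Action: maze.move[dir: north]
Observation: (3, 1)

Action: maze.sense[dir: west]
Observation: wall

Action: maze.sense[dir: north]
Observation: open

Action: stack.push[x: north]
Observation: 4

Action: maze.move[dir: north]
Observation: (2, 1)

Action: maze.sense[dir: west]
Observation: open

Action: stack.push[x: west]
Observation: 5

Action: maze.move[dir: west]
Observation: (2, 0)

Action: maze.sense[dir: north]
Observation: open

Action: stack.push[x: north]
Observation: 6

Action: maze.move[dir: north]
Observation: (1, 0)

Action: maze.sense[dir: north]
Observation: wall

Action: maze.sense[dir: east]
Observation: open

Action: stack.push[x: east]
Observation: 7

Action: maze.move[dir: east]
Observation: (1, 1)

Action: maze.sense[dir: north]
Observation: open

Action: stack.push[x: north]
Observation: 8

Action: maze.move[dir: north]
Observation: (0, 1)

Action: maze.sense[dir: east]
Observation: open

Action: stack.push[x: east]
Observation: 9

Action: maze.move[dir: east]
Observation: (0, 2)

Action: maze.sense[dir: south]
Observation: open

Action: stack.push[x: south]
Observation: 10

Action: maze.move[dir: south]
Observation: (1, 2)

Action: maze.sense[dir: south]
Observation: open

Action: stack.push[x: south]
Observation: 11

Action: maze.move[dir: south]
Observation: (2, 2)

Action: maze.sense[dir: south]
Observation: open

Action: stack.push[x: south]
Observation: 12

Action: maze.move[dir: south]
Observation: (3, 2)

Action: maze.sense[dir: south]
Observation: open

Action: stack.push[x: south]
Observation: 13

Action: maze.move[dir: south]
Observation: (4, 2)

Action: maze.sense[dir: east]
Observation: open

Action: stack.push[x: east]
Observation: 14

Action: maze.move[dir: east]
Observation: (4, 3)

Action: maze.sense[dir: south]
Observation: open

Action: stack.push[x: south]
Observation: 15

Action: maze.move[dir: south]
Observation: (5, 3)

Action: maze.sense[dir: east]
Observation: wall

Action: stack.pop[]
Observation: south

Action: maze.move[dir: north]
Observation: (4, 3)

Action: maze.sense[dir: north]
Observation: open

Action: stack.push[x: north]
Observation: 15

Action: maze.move[dir: north]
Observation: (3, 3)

Action: maze.sense[dir: north]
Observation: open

Action: stack.push[x: north]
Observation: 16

Action: maze.move[dir: north]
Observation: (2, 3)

Action: maze.sense[dir: north]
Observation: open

Action: stack.push[x: north]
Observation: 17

Action: maze.move[dir: north]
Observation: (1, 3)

Action: maze.sense[dir: north]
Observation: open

Action: stack.push[x: north]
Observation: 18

Action: maze.move[dir: north]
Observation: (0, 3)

Action: maze.sense[dir: east]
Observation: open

Action: stack.push[x: east]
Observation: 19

Action: maze.move[dir: east]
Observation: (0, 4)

Action: maze.sense[dir: south]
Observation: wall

Action: maze.sense[dir: east]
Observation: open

Action: stack.push[x: east]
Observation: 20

Action: maze.move[dir: east]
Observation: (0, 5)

Action: maze.sense[dir: south]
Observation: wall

Action: maze.sense[dir: east]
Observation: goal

Action: maze.move[dir: east]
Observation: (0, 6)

Answer: (0, 6)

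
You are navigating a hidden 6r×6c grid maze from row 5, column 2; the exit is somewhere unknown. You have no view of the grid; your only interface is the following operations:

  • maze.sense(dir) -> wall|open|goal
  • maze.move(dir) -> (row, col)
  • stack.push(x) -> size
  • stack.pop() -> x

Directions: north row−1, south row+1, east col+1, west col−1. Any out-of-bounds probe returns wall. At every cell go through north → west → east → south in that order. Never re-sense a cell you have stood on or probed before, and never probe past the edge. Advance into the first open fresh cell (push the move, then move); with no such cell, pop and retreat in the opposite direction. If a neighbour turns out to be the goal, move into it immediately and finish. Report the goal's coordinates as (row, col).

Then maze.sense with dir='north', and see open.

I call stack.push with x='north', which returns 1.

Invoking maze.move with dir='north', and get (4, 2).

Using maze.sense with dir='north', and see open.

Now I run stack.push with x='north', giving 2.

Using maze.move with dir='north', — result: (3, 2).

Next I call maze.sense with dir='north', giving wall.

I invoke maze.sense with dir='west', and observe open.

Then stack.push with x='west', → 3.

I call maze.move with dir='west', and observe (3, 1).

I use maze.sense with dir='north', and get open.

I try stack.push with x='north', and get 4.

Invoking maze.move with dir='north', : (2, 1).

I invoke maze.sense with dir='north', and see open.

I use stack.push with x='north', → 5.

I run maze.move with dir='north', and see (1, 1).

I try maze.sense with dir='north', → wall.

Now I run maze.sense with dir='west', yielding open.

Invoking stack.push with x='west', : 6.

I use maze.move with dir='west', giving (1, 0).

I try maze.sense with dir='north', giving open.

Then stack.push with x='north', — result: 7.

Next I call maze.move with dir='north', → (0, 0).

Invoking stack.pop, and get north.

Calling maze.move with dir='south', and observe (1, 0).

Invoking maze.sense with dir='south', and get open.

I use stack.push with x='south', : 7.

Now I run maze.move with dir='south', — result: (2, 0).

I invoke maze.sense with dir='south', and observe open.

Invoking stack.push with x='south', and see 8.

Then maze.move with dir='south', and see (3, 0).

Now I run maze.sense with dir='south', : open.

I try stack.push with x='south', : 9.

I run maze.move with dir='south', → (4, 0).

Invoking maze.sense with dir='east', and get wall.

I use maze.sense with dir='south', and observe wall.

Invoking stack.pop, giving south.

I call maze.move with dir='north', yielding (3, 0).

Then stack.pop, : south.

I try maze.move with dir='north', — result: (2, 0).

I use stack.pop(), giving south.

Invoking maze.move with dir='north', and get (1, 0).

I try stack.pop, and see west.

Calling maze.move with dir='east', and see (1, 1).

I try maze.sense with dir='east', and see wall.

I try stack.pop(), which returns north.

I use maze.move with dir='south', : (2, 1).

I call stack.pop(), : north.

Invoking maze.move with dir='south', and observe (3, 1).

Then stack.pop(), which returns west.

I use maze.move with dir='east', — result: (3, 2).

Now I run maze.sense with dir='east', — result: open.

I try stack.push with x='east', yielding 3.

I use maze.move with dir='east', yielding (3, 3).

I run maze.sense with dir='north', and see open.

I invoke stack.push with x='north', which returns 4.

Next I call maze.move with dir='north', → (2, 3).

Invoking maze.sense with dir='north', and get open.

Using stack.push with x='north', → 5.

Using maze.move with dir='north', and observe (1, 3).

I try maze.sense with dir='north', yielding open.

Calling stack.push with x='north', and get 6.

I invoke maze.move with dir='north', and get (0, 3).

I invoke maze.sense with dir='west', : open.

I run stack.push with x='west', and get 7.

Calling maze.move with dir='west', which returns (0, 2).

I call stack.pop, — result: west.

Now I run maze.move with dir='east', yielding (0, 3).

I run maze.sense with dir='east', and see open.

I invoke stack.push with x='east', which returns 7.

I call maze.move with dir='east', and observe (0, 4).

I try maze.sense with dir='east', and get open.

Invoking stack.push with x='east', yielding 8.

Using maze.move with dir='east', — result: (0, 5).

Invoking maze.sense with dir='south', and get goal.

I call maze.move with dir='south', and observe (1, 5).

Answer: (1, 5)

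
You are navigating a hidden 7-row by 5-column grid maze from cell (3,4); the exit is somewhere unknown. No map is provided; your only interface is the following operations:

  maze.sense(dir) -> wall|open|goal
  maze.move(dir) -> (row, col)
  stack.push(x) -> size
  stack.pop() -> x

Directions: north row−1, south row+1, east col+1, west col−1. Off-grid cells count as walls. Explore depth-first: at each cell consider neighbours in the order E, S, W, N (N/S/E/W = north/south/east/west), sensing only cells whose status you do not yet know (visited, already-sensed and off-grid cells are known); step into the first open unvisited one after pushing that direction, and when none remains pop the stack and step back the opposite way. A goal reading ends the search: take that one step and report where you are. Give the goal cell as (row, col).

Invoking maze.sense passing dir→south, : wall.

Next I call maze.sense passing dir→west, giving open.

I try stack.push passing x→west, : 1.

I try maze.move passing dir→west, and see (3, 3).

I call maze.sense passing dir→south, which returns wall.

I try maze.sense passing dir→west, and observe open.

I invoke stack.push passing x→west, which returns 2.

Using maze.move passing dir→west, → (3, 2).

Then maze.sense passing dir→south, — result: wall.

I invoke maze.sense passing dir→west, and observe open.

I try stack.push passing x→west, → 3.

Calling maze.move passing dir→west, yielding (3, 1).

Calling maze.sense passing dir→south, and observe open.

I call stack.push passing x→south, and observe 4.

Using maze.move passing dir→south, which returns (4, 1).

I try maze.sense passing dir→south, → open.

I invoke stack.push passing x→south, giving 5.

I run maze.move passing dir→south, — result: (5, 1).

I try maze.sense passing dir→east, : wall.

Then maze.sense passing dir→south, → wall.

Then maze.sense passing dir→west, giving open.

I call stack.push passing x→west, — result: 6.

Then maze.move passing dir→west, and observe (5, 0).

Now I run maze.sense passing dir→south, and get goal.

Next I call maze.move passing dir→south, : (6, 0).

Answer: (6, 0)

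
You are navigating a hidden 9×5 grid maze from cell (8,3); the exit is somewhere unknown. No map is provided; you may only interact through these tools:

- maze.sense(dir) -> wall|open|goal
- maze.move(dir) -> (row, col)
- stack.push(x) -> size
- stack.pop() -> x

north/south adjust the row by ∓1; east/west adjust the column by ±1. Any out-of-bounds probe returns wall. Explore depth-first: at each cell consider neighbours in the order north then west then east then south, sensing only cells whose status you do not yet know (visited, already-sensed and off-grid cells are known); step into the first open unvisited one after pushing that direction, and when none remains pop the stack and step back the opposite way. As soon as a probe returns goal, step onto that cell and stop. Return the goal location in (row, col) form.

Next I call sense on dir: north, yielding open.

I invoke push on x: north, giving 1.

Now I run move on dir: north, and observe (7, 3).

I run sense on dir: north, and observe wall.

I run sense on dir: west, and get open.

Next I call push on x: west, → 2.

I invoke move on dir: west, giving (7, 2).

Next I call sense on dir: north, yielding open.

I invoke push on x: north, and observe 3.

Next I call move on dir: north, and see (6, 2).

I use sense on dir: north, and see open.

I call push on x: north, — result: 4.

Now I run move on dir: north, — result: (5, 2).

I run sense on dir: north, : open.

I try push on x: north, → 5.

Now I run move on dir: north, yielding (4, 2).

I use sense on dir: north, : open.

I try push on x: north, yielding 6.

Next I call move on dir: north, and observe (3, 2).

I try sense on dir: north, and see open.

I use push on x: north, yielding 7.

Then move on dir: north, which returns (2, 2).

Using sense on dir: north, → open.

I run push on x: north, and see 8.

I run move on dir: north, which returns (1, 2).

I invoke sense on dir: north, and observe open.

Then push on x: north, which returns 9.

Calling move on dir: north, : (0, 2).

Now I run sense on dir: west, and get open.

I call push on x: west, giving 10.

Then move on dir: west, : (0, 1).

I use sense on dir: west, and observe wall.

Next I call sense on dir: south, : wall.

I run pop, — result: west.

Calling move on dir: east, — result: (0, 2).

Then sense on dir: east, giving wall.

Using pop, and see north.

Now I run move on dir: south, → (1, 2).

Using sense on dir: east, and get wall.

Calling pop, → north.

I use move on dir: south, and get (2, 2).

I run sense on dir: west, yielding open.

Using push on x: west, and see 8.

I call move on dir: west, — result: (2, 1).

I run sense on dir: west, → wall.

I invoke sense on dir: south, : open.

Using push on x: south, which returns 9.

I try move on dir: south, — result: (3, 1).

I invoke sense on dir: west, and see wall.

I use sense on dir: south, and get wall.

Using pop, → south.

Calling move on dir: north, giving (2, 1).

I run pop(), which returns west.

I invoke move on dir: east, which returns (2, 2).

Calling sense on dir: east, and see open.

Invoking push on x: east, and see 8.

I call move on dir: east, yielding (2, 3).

Then sense on dir: east, yielding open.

I call push on x: east, giving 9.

Now I run move on dir: east, and see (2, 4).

Invoking sense on dir: north, → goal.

I call move on dir: north, yielding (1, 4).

Answer: (1, 4)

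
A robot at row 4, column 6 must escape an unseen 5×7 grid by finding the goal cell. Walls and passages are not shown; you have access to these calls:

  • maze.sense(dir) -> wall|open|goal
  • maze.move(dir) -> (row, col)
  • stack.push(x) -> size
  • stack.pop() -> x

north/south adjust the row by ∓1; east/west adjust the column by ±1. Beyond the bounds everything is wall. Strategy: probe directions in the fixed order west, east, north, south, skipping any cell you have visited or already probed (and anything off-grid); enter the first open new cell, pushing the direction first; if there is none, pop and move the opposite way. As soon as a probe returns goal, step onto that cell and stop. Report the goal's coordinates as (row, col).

→ maze.sense(dir='west')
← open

→ stack.push(x='west')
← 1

→ maze.move(dir='west')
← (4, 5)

→ maze.sense(dir='west')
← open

→ stack.push(x='west')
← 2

→ maze.move(dir='west')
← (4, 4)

→ maze.sense(dir='west')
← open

→ stack.push(x='west')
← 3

→ maze.move(dir='west')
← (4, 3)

→ maze.sense(dir='west')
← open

→ stack.push(x='west')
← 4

→ maze.move(dir='west')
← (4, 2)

→ maze.sense(dir='west')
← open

→ stack.push(x='west')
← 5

→ maze.move(dir='west')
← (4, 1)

→ maze.sense(dir='west')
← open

→ stack.push(x='west')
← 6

→ maze.move(dir='west')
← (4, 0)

→ maze.sense(dir='north')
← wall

→ stack.pop()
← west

→ maze.move(dir='east')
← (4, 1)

→ maze.sense(dir='north')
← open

→ stack.push(x='north')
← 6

→ maze.move(dir='north')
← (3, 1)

→ maze.sense(dir='east')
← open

→ stack.push(x='east')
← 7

→ maze.move(dir='east')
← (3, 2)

→ maze.sense(dir='east')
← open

→ stack.push(x='east')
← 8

→ maze.move(dir='east')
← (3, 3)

→ maze.sense(dir='east')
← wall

→ maze.sense(dir='north')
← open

→ stack.push(x='north')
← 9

→ maze.move(dir='north')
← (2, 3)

→ maze.sense(dir='west')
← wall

→ maze.sense(dir='east')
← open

→ stack.push(x='east')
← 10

→ maze.move(dir='east')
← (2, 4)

→ maze.sense(dir='east')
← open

→ stack.push(x='east')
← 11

→ maze.move(dir='east')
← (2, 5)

→ maze.sense(dir='east')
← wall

→ maze.sense(dir='north')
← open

→ stack.push(x='north')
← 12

→ maze.move(dir='north')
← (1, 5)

→ maze.sense(dir='west')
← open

→ stack.push(x='west')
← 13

→ maze.move(dir='west')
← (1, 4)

→ maze.sense(dir='west')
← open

→ stack.push(x='west')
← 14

→ maze.move(dir='west')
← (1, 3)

→ maze.sense(dir='west')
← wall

→ maze.sense(dir='north')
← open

→ stack.push(x='north')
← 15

→ maze.move(dir='north')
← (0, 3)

→ maze.sense(dir='west')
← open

→ stack.push(x='west')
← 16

→ maze.move(dir='west')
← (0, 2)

→ maze.sense(dir='west')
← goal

→ maze.move(dir='west')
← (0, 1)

Answer: (0, 1)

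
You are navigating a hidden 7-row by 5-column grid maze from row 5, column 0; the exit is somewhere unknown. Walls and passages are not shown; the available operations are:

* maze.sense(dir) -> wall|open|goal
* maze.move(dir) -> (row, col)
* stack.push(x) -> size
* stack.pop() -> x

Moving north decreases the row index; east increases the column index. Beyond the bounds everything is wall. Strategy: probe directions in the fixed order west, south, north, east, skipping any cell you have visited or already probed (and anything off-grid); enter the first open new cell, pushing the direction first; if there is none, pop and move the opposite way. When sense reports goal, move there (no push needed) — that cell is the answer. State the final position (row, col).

Action: maze.sense[dir='south']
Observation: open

Action: stack.push[x='south']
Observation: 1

Action: maze.move[dir='south']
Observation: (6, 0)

Action: maze.sense[dir='east']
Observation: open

Action: stack.push[x='east']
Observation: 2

Action: maze.move[dir='east']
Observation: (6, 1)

Action: maze.sense[dir='north']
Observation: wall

Action: maze.sense[dir='east']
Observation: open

Action: stack.push[x='east']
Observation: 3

Action: maze.move[dir='east']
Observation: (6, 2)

Action: maze.sense[dir='north']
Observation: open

Action: stack.push[x='north']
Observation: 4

Action: maze.move[dir='north']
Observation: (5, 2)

Action: maze.sense[dir='north']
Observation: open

Action: stack.push[x='north']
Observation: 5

Action: maze.move[dir='north']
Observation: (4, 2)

Action: maze.sense[dir='west']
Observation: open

Action: stack.push[x='west']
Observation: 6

Action: maze.move[dir='west']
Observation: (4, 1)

Action: maze.sense[dir='west']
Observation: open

Action: stack.push[x='west']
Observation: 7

Action: maze.move[dir='west']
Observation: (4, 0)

Action: maze.sense[dir='north']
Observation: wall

Action: stack.pop[]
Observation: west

Action: maze.move[dir='east']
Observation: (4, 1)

Action: maze.sense[dir='north']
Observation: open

Action: stack.push[x='north']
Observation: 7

Action: maze.move[dir='north']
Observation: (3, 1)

Action: maze.sense[dir='north']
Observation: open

Action: stack.push[x='north']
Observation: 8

Action: maze.move[dir='north']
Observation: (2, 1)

Action: maze.sense[dir='west']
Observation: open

Action: stack.push[x='west']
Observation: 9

Action: maze.move[dir='west']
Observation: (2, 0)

Action: maze.sense[dir='north']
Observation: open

Action: stack.push[x='north']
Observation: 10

Action: maze.move[dir='north']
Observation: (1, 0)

Action: maze.sense[dir='north']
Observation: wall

Action: maze.sense[dir='east']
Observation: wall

Action: stack.pop[]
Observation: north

Action: maze.move[dir='south']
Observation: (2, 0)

Action: stack.pop[]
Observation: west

Action: maze.move[dir='east']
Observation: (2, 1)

Action: maze.sense[dir='east']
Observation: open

Action: stack.push[x='east']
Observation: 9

Action: maze.move[dir='east']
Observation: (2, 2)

Action: maze.sense[dir='south']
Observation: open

Action: stack.push[x='south']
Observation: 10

Action: maze.move[dir='south']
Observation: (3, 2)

Action: maze.sense[dir='east']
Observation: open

Action: stack.push[x='east']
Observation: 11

Action: maze.move[dir='east']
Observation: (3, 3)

Action: maze.sense[dir='south']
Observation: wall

Action: maze.sense[dir='north']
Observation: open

Action: stack.push[x='north']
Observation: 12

Action: maze.move[dir='north']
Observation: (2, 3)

Action: maze.sense[dir='north']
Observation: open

Action: stack.push[x='north']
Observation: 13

Action: maze.move[dir='north']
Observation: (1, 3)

Action: maze.sense[dir='west']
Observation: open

Action: stack.push[x='west']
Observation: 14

Action: maze.move[dir='west']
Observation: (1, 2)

Action: maze.sense[dir='north']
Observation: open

Action: stack.push[x='north']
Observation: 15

Action: maze.move[dir='north']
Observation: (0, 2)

Action: maze.sense[dir='west']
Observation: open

Action: stack.push[x='west']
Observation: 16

Action: maze.move[dir='west']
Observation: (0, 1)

Action: stack.pop[]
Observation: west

Action: maze.move[dir='east']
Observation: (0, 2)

Action: maze.sense[dir='east']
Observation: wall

Action: stack.pop[]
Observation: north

Action: maze.move[dir='south']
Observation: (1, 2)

Action: stack.pop[]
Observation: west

Action: maze.move[dir='east']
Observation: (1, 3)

Action: maze.sense[dir='east']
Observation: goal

Action: maze.move[dir='east']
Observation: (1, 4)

Answer: (1, 4)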